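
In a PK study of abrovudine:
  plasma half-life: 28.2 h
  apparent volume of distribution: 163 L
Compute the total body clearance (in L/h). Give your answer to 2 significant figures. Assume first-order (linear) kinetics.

k = ln2 / t½ = 0.693147 / 28.2 = 0.02458 h⁻¹
CL = k × Vd = 0.02458 × 163 = 4.007 L/h

4.0 L/h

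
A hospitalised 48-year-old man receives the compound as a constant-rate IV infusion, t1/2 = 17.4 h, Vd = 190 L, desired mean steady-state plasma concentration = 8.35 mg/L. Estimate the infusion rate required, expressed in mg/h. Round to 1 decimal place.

k = ln2 / t½ = 0.693147 / 17.4 = 0.03984 h⁻¹
CL = k × Vd = 0.03984 × 190 = 7.570 L/h
At steady state, infusion rate R₀ = Css × CL = 8.35 × 7.570 = 63.21 mg/h

63.2 mg/h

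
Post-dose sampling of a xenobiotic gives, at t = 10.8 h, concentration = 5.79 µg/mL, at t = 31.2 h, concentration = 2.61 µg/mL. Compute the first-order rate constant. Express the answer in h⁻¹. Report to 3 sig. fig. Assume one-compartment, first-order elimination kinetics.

k = ln(C₁/C₂) / (t₂ − t₁) = ln(5.79/2.61) / (31.2 − 10.8)
  = 0.7968 / 20.40 = 0.03906 h⁻¹

0.0391 h⁻¹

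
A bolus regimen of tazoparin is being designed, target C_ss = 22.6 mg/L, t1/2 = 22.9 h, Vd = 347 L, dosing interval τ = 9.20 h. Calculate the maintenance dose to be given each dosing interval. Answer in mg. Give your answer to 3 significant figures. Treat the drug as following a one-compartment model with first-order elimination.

k = ln2 / t½ = 0.693147 / 22.9 = 0.03027 h⁻¹
CL = k × Vd = 0.03027 × 347 = 10.50 L/h
At steady state, Dose/τ = Css × CL.
Dose = Css × CL × τ = 22.6 × 10.50 × 9.20 = 2183 mg

2180 mg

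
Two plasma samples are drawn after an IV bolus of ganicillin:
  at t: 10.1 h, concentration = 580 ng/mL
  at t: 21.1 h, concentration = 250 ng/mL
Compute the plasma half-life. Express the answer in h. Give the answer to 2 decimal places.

9.06 h

k = ln(C₁/C₂) / (t₂ − t₁) = ln(580/250) / (21.1 − 10.1)
  = 0.8416 / 11.00 = 0.07651 h⁻¹
t½ = ln2 / k = 0.693147 / 0.07651 = 9.060 h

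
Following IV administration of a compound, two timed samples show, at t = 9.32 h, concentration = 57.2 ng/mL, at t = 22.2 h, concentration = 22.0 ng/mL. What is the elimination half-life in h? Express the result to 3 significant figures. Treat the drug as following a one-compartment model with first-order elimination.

9.34 h

k = ln(C₁/C₂) / (t₂ − t₁) = ln(57.2/22.0) / (22.2 − 9.32)
  = 0.9555 / 12.88 = 0.07418 h⁻¹
t½ = ln2 / k = 0.693147 / 0.07418 = 9.344 h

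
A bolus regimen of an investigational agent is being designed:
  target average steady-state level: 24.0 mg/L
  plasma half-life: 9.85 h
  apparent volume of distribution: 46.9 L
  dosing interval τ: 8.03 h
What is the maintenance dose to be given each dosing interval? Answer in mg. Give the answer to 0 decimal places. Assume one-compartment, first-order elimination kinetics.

k = ln2 / t½ = 0.693147 / 9.85 = 0.07037 h⁻¹
CL = k × Vd = 0.07037 × 46.9 = 3.300 L/h
At steady state, Dose/τ = Css × CL.
Dose = Css × CL × τ = 24.0 × 3.300 × 8.03 = 636.0 mg

636 mg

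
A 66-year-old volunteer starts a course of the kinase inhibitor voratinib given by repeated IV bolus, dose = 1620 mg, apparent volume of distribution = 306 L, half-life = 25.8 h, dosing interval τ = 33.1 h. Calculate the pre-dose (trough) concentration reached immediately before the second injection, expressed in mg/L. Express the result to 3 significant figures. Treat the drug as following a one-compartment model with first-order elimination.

C₀ per dose = Dose / Vd = 1620 / 306 = 5.294 mg/L
k = ln2 / t½ = 0.693147 / 25.8 = 0.02687 h⁻¹
Fraction remaining after one interval: r = e^(−kτ) = e^(−0.02687 × 33.1) = 0.4109
Before dose 2, 1 dose has been given (aged 1τ).
C_trough = C₀ × r = 5.294 × 0.4109 = 2.175 mg/L

2.18 mg/L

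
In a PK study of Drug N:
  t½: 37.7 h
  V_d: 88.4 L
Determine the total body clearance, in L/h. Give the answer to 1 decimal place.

1.6 L/h

k = ln2 / t½ = 0.693147 / 37.7 = 0.01839 h⁻¹
CL = k × Vd = 0.01839 × 88.4 = 1.626 L/h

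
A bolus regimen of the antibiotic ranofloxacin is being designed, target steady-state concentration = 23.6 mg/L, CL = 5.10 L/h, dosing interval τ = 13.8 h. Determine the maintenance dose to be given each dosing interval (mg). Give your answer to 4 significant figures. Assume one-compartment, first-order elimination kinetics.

At steady state, Dose/τ = Css × CL.
Dose = Css × CL × τ = 23.6 × 5.100 × 13.8 = 1661 mg

1661 mg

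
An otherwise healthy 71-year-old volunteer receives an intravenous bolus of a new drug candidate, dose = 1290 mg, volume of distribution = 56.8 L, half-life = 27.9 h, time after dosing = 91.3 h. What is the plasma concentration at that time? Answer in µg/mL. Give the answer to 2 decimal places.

2.35 µg/mL

C₀ = Dose / Vd = 1290 / 56.8 = 22.71 mg/L
k = ln2 / t½ = 0.693147 / 27.9 = 0.02484 h⁻¹
C = C₀ · e^(−k·t) = 22.71 × e^(−0.02484 × 91.3)
  = 22.71 × 0.1035 = 2.350 mg/L
(2.350 mg/L = 2.350 µg/mL)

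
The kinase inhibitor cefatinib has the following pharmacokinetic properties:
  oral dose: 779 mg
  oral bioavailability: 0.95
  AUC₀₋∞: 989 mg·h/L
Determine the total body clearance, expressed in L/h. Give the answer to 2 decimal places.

CL = F·Dose / AUC = 0.95 × 779 / 989 = 0.7483 L/h

0.75 L/h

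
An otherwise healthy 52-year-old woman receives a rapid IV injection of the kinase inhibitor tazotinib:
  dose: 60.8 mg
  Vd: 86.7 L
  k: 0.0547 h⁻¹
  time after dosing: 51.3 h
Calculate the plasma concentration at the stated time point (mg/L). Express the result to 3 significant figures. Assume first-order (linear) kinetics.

0.0424 mg/L

C₀ = Dose / Vd = 60.80 / 86.7 = 0.7013 mg/L
C = C₀ · e^(−k·t) = 0.7013 × e^(−0.05470 × 51.3)
  = 0.7013 × 0.06044 = 0.04239 mg/L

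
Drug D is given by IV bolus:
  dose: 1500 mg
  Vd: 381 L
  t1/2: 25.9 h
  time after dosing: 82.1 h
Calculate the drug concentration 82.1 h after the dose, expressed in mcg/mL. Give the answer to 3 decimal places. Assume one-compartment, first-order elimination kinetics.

0.437 mcg/mL

C₀ = Dose / Vd = 1500 / 381 = 3.937 mg/L
k = ln2 / t½ = 0.693147 / 25.9 = 0.02676 h⁻¹
C = C₀ · e^(−k·t) = 3.937 × e^(−0.02676 × 82.1)
  = 3.937 × 0.1111 = 0.4374 mg/L
(0.4374 mg/L = 0.4374 mcg/mL)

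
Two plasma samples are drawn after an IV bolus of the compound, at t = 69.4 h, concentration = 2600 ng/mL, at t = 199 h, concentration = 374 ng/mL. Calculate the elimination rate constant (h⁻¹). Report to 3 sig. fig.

k = ln(C₁/C₂) / (t₂ − t₁) = ln(2600/374) / (199 − 69.4)
  = 1.939 / 129.6 = 0.01496 h⁻¹

0.0150 h⁻¹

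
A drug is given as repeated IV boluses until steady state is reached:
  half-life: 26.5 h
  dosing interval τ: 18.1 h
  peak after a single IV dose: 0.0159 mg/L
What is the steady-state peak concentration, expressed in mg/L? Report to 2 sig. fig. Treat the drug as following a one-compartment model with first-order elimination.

0.042 mg/L

k = ln2 / t½ = 0.693147 / 26.5 = 0.02616 h⁻¹
e^(−kτ) = e^(−0.02616 × 18.1) = 0.6228
Accumulation ratio R = 1 / (1 − e^(−kτ)) = 1 / (1 − 0.6228) = 2.651
Steady-state peak = C₀ × R = 0.0159 × 2.651 = 0.04215 mg/L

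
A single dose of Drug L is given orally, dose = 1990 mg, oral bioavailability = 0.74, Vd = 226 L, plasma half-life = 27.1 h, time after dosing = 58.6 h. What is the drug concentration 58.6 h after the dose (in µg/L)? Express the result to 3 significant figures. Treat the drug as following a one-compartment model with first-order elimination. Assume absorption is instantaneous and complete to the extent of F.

Amount reaching circulation = F × Dose = 0.74 × 1990 = 1473 mg
C₀ = F·Dose / Vd = 1473 / 226 = 6.518 mg/L
k = ln2 / t½ = 0.693147 / 27.1 = 0.02558 h⁻¹
C = C₀ · e^(−k·t) = 6.518 × e^(−0.02558 × 58.6)
  = 6.518 × 0.2234 = 1.456 mg/L
Convert: 1.456 mg/L × 1000 = 1456 µg/L

1460 µg/L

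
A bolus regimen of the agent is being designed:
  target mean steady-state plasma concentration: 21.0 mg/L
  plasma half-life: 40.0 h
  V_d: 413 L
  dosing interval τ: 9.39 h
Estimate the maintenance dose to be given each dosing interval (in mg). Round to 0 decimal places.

k = ln2 / t½ = 0.693147 / 40.0 = 0.01733 h⁻¹
CL = k × Vd = 0.01733 × 413 = 7.157 L/h
At steady state, Dose/τ = Css × CL.
Dose = Css × CL × τ = 21.0 × 7.157 × 9.39 = 1411 mg

1411 mg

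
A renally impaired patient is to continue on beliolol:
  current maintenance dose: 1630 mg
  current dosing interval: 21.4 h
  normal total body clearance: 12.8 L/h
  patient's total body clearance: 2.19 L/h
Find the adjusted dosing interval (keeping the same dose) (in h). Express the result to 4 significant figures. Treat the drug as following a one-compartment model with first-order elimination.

125.1 h

To keep the same average steady-state level, dosing rate must scale with clearance.
CL ratio = 2.19 / 12.8 = 0.1711
New interval (same dose) = 21.4 / 0.1711 = 125.1 h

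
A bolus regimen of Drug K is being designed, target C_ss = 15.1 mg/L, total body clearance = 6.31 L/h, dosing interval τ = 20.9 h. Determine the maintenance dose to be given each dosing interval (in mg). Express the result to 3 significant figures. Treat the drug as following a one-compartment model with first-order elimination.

1990 mg

At steady state, Dose/τ = Css × CL.
Dose = Css × CL × τ = 15.1 × 6.310 × 20.9 = 1991 mg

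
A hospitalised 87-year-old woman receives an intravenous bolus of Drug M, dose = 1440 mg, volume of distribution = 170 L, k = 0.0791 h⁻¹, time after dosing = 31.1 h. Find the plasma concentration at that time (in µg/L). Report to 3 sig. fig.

724 µg/L

C₀ = Dose / Vd = 1440 / 170 = 8.471 mg/L
C = C₀ · e^(−k·t) = 8.471 × e^(−0.07910 × 31.1)
  = 8.471 × 0.08543 = 0.7237 mg/L
Convert: 0.7237 mg/L × 1000 = 723.7 µg/L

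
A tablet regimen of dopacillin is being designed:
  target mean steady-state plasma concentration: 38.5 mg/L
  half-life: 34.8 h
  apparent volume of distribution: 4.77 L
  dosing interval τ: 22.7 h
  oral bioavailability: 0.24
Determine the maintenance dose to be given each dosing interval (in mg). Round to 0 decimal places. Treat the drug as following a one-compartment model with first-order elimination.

346 mg

k = ln2 / t½ = 0.693147 / 34.8 = 0.01992 h⁻¹
CL = k × Vd = 0.01992 × 4.77 = 0.09502 L/h
At steady state, F × (Dose/τ) = Css × CL.
Dose = Css × CL × τ / F = 38.5 × 0.09502 × 22.7 / 0.24 = 346.0 mg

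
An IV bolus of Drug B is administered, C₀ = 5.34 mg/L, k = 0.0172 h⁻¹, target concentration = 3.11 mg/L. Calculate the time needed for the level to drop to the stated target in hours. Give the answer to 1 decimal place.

t = ln(C₀ / C) / k = ln(5.340 / 3.11) / 0.01720
  = ln(1.717) / 0.01720 = 0.5406 / 0.01720 = 31.43 h

31.4 h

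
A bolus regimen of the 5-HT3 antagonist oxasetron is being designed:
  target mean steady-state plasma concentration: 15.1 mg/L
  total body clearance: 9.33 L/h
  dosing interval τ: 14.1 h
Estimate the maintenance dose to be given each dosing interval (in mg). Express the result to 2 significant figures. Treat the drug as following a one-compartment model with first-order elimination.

2000 mg

At steady state, Dose/τ = Css × CL.
Dose = Css × CL × τ = 15.1 × 9.330 × 14.1 = 1986 mg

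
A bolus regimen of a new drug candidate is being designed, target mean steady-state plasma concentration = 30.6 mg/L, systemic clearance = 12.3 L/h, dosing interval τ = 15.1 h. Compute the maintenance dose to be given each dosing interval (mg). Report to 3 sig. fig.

At steady state, Dose/τ = Css × CL.
Dose = Css × CL × τ = 30.6 × 12.30 × 15.1 = 5683 mg

5680 mg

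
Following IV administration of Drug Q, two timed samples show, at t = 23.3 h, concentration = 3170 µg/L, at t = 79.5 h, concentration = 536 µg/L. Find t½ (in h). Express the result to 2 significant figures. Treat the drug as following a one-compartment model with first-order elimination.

k = ln(C₁/C₂) / (t₂ − t₁) = ln(3170/536) / (79.5 − 23.3)
  = 1.777 / 56.20 = 0.03162 h⁻¹
t½ = ln2 / k = 0.693147 / 0.03162 = 21.92 h

22 h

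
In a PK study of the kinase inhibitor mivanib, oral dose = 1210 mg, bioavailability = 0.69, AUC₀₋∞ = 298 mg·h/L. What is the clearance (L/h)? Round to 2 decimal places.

CL = F·Dose / AUC = 0.69 × 1210 / 298 = 2.802 L/h

2.80 L/h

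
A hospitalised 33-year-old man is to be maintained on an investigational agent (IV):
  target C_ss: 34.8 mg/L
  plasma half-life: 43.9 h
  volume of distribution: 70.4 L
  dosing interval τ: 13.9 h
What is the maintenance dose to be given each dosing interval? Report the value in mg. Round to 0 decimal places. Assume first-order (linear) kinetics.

538 mg

k = ln2 / t½ = 0.693147 / 43.9 = 0.01579 h⁻¹
CL = k × Vd = 0.01579 × 70.4 = 1.112 L/h
At steady state, Dose/τ = Css × CL.
Dose = Css × CL × τ = 34.8 × 1.112 × 13.9 = 537.9 mg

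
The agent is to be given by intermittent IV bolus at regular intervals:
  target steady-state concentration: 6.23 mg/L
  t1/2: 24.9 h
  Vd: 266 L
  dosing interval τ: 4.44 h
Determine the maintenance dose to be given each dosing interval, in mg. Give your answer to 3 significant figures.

205 mg

k = ln2 / t½ = 0.693147 / 24.9 = 0.02784 h⁻¹
CL = k × Vd = 0.02784 × 266 = 7.405 L/h
At steady state, Dose/τ = Css × CL.
Dose = Css × CL × τ = 6.23 × 7.405 × 4.44 = 204.8 mg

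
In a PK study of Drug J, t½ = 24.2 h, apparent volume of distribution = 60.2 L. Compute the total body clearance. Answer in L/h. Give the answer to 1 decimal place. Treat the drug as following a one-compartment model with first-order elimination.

k = ln2 / t½ = 0.693147 / 24.2 = 0.02864 h⁻¹
CL = k × Vd = 0.02864 × 60.2 = 1.724 L/h

1.7 L/h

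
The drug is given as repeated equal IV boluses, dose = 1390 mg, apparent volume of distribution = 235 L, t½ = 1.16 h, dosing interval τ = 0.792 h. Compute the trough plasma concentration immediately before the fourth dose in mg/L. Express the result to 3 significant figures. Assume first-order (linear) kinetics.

C₀ per dose = Dose / Vd = 1390 / 235 = 5.915 mg/L
k = ln2 / t½ = 0.693147 / 1.16 = 0.5975 h⁻¹
Fraction remaining after one interval: r = e^(−kτ) = e^(−0.5975 × 0.792) = 0.6230
Before dose 4, 3 doses have been given (aged 1τ, 2τ, 3τ).
C_trough = C₀ × (r + r² + … + r^3) = C₀ × r(1−r^3)/(1−r)
        = 5.915 × 0.6230 × (1 − 0.2418) / (1 − 0.6230) = 7.411 mg/L

7.41 mg/L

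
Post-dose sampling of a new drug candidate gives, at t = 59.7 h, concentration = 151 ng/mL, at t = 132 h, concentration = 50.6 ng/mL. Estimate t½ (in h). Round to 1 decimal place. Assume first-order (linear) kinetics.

45.8 h

k = ln(C₁/C₂) / (t₂ − t₁) = ln(151/50.6) / (132 − 59.7)
  = 1.093 / 72.30 = 0.01512 h⁻¹
t½ = ln2 / k = 0.693147 / 0.01512 = 45.84 h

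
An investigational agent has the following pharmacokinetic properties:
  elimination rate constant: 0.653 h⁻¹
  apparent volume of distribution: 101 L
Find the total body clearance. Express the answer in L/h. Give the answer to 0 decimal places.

66 L/h

CL = k × Vd = 0.653 × 101 = 65.95 L/h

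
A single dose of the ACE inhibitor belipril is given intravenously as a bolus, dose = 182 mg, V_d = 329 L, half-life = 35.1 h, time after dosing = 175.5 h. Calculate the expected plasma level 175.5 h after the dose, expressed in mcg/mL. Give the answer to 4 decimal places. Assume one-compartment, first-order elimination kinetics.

0.0173 mcg/mL

C₀ = Dose / Vd = 182.0 / 329 = 0.5532 mg/L
k = ln2 / t½ = 0.693147 / 35.1 = 0.01975 h⁻¹
t / t½ = 175.5 / 35.1 = 5 half-lives
C = C₀ × (1/2)^5 = 0.5532 × 0.03125 = 0.01729 mg/L
(0.01729 mg/L = 0.01729 mcg/mL)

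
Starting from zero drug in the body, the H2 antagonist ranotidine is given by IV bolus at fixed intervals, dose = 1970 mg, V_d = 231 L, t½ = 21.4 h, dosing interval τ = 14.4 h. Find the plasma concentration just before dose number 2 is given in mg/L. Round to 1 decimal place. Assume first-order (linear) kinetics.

5.3 mg/L

C₀ per dose = Dose / Vd = 1970 / 231 = 8.528 mg/L
k = ln2 / t½ = 0.693147 / 21.4 = 0.03239 h⁻¹
Fraction remaining after one interval: r = e^(−kτ) = e^(−0.03239 × 14.4) = 0.6272
Before dose 2, 1 dose has been given (aged 1τ).
C_trough = C₀ × r = 8.528 × 0.6272 = 5.349 mg/L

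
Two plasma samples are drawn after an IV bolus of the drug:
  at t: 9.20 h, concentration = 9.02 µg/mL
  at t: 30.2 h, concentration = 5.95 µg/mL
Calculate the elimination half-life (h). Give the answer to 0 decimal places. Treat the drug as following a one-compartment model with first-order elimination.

35 h

k = ln(C₁/C₂) / (t₂ − t₁) = ln(9.02/5.95) / (30.2 − 9.20)
  = 0.4161 / 21.00 = 0.01981 h⁻¹
t½ = ln2 / k = 0.693147 / 0.01981 = 34.99 h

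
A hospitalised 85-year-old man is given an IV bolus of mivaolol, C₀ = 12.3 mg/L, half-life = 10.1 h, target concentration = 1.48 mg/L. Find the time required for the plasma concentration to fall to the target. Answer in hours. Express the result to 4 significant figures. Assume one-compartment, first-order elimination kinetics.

30.86 h

k = ln2 / t½ = 0.693147 / 10.1 = 0.06863 h⁻¹
t = ln(C₀ / C) / k = ln(12.30 / 1.48) / 0.06863
  = ln(8.311) / 0.06863 = 2.118 / 0.06863 = 30.86 h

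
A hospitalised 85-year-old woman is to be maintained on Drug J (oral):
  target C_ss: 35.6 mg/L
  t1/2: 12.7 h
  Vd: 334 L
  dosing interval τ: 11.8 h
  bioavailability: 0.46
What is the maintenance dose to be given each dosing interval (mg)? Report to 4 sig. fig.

k = ln2 / t½ = 0.693147 / 12.7 = 0.05458 h⁻¹
CL = k × Vd = 0.05458 × 334 = 18.23 L/h
At steady state, F × (Dose/τ) = Css × CL.
Dose = Css × CL × τ / F = 35.6 × 18.23 × 11.8 / 0.46 = 16650 mg

16650 mg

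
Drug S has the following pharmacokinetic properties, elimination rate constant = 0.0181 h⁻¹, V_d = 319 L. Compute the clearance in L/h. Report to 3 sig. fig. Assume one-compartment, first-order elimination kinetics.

CL = k × Vd = 0.0181 × 319 = 5.774 L/h

5.77 L/h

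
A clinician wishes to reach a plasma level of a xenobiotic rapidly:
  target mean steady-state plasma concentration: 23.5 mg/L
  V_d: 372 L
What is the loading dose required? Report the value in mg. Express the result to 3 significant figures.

8740 mg

LD = Css × Vd = 23.5 × 372 = 8742 mg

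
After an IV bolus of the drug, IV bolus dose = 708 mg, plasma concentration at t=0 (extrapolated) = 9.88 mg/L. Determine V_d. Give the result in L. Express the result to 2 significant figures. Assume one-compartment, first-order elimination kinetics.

Vd = Dose / C₀ = 708.0 / 9.88 = 71.66 L

72 L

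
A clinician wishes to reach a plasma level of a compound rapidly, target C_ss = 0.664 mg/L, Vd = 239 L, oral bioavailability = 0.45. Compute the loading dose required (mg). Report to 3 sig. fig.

LD = Css × Vd / F = 0.664 × 239 / 0.45 = 352.7 mg

353 mg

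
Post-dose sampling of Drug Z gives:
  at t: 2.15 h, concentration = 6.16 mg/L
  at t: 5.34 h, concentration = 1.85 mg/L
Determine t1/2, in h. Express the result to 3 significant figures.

1.84 h

k = ln(C₁/C₂) / (t₂ − t₁) = ln(6.16/1.85) / (5.34 − 2.15)
  = 1.203 / 3.190 = 0.3771 h⁻¹
t½ = ln2 / k = 0.693147 / 0.3771 = 1.838 h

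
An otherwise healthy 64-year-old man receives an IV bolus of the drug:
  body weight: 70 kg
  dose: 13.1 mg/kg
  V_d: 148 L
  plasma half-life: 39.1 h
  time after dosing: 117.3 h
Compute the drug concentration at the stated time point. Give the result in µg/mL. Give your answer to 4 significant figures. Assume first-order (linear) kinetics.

Total dose = 13.1 × 70 = 917.0 mg
C₀ = Dose / Vd = 917.0 / 148 = 6.196 mg/L
k = ln2 / t½ = 0.693147 / 39.1 = 0.01773 h⁻¹
t / t½ = 117.3 / 39.1 = 3 half-lives
C = C₀ × (1/2)^3 = 6.196 × 0.1250 = 0.7745 mg/L
(0.7745 mg/L = 0.7745 µg/mL)

0.7745 µg/mL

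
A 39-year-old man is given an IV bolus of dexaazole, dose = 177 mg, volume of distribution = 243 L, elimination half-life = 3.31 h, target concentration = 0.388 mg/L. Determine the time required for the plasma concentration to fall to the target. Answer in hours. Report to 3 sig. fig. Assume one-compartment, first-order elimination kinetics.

C₀ = Dose / Vd = 177.0 / 243 = 0.7284 mg/L
k = ln2 / t½ = 0.693147 / 3.31 = 0.2094 h⁻¹
t = ln(C₀ / C) / k = ln(0.7284 / 0.388) / 0.2094
  = ln(1.877) / 0.2094 = 0.6297 / 0.2094 = 3.007 h

3.01 h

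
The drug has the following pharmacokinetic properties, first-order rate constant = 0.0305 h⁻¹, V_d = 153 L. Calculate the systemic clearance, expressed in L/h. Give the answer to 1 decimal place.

4.7 L/h

CL = k × Vd = 0.0305 × 153 = 4.667 L/h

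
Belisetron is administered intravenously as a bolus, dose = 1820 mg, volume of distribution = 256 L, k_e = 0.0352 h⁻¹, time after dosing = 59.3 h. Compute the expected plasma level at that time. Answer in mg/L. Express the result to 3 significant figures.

C₀ = Dose / Vd = 1820 / 256 = 7.109 mg/L
C = C₀ · e^(−k·t) = 7.109 × e^(−0.03520 × 59.3)
  = 7.109 × 0.1240 = 0.8815 mg/L

0.882 mg/L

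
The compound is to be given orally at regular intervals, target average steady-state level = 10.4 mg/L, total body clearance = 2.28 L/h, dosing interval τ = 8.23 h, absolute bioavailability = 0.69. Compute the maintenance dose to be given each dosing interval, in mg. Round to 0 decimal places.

283 mg

At steady state, F × (Dose/τ) = Css × CL.
Dose = Css × CL × τ / F = 10.4 × 2.280 × 8.23 / 0.69 = 282.8 mg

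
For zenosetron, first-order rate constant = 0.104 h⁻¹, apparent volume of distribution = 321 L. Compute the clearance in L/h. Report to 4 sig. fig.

33.38 L/h

CL = k × Vd = 0.104 × 321 = 33.38 L/h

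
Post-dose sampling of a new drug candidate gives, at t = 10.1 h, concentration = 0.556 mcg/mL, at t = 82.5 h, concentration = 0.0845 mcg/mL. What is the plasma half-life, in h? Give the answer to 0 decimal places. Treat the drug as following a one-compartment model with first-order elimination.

k = ln(C₁/C₂) / (t₂ − t₁) = ln(0.556/0.0845) / (82.5 − 10.1)
  = 1.884 / 72.40 = 0.02602 h⁻¹
t½ = ln2 / k = 0.693147 / 0.02602 = 26.64 h

27 h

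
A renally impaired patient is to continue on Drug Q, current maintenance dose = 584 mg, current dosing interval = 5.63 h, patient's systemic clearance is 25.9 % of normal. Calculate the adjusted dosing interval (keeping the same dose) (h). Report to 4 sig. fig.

21.74 h

To keep the same average steady-state level, dosing rate must scale with clearance.
CL ratio = 25.9 / 100 = 0.2590
New interval (same dose) = 5.63 / 0.2590 = 21.74 h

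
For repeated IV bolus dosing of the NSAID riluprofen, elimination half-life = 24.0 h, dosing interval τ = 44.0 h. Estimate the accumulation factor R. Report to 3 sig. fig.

k = ln2 / t½ = 0.693147 / 24.0 = 0.02888 h⁻¹
e^(−kτ) = e^(−0.02888 × 44.0) = 0.2806
Accumulation ratio R = 1 / (1 − e^(−kτ)) = 1 / (1 − 0.2806) = 1.390

1.39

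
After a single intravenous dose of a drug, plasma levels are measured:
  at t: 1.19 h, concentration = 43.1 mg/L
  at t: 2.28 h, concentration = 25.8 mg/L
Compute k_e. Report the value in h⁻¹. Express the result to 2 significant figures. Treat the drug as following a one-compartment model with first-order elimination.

0.47 h⁻¹

k = ln(C₁/C₂) / (t₂ − t₁) = ln(43.1/25.8) / (2.28 − 1.19)
  = 0.5131 / 1.090 = 0.4707 h⁻¹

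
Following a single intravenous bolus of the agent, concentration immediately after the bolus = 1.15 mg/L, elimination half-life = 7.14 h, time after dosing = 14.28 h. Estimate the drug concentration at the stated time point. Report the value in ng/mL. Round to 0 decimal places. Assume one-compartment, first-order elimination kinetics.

288 ng/mL

k = ln2 / t½ = 0.693147 / 7.14 = 0.09708 h⁻¹
t / t½ = 14.28 / 7.14 = 2 half-lives
C = C₀ × (1/2)^2 = 1.150 × 0.2500 = 0.2875 mg/L
Convert: 0.2875 mg/L × 1000 = 287.5 ng/mL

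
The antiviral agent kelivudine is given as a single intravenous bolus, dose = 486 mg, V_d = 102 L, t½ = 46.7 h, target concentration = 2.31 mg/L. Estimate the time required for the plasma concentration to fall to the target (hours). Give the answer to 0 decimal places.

C₀ = Dose / Vd = 486.0 / 102 = 4.765 mg/L
k = ln2 / t½ = 0.693147 / 46.7 = 0.01484 h⁻¹
t = ln(C₀ / C) / k = ln(4.765 / 2.31) / 0.01484
  = ln(2.063) / 0.01484 = 0.7242 / 0.01484 = 48.80 h

49 h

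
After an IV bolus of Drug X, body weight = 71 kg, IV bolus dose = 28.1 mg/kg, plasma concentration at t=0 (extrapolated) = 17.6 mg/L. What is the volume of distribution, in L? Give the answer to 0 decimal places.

113 L

Dose = 28.1 × 71 = 1995 mg
Vd = Dose / C₀ = 1995 / 17.6 = 113.4 L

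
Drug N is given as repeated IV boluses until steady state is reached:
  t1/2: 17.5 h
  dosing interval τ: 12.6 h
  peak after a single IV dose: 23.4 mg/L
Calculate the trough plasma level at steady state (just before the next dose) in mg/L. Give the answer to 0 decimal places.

36 mg/L

k = ln2 / t½ = 0.693147 / 17.5 = 0.03961 h⁻¹
e^(−kτ) = e^(−0.03961 × 12.6) = 0.6071
Accumulation ratio R = 1 / (1 − e^(−kτ)) = 1 / (1 − 0.6071) = 2.545
Steady-state trough = C₀ × R × e^(−kτ) = 23.4 × 2.545 × 0.6071 = 36.15 mg/L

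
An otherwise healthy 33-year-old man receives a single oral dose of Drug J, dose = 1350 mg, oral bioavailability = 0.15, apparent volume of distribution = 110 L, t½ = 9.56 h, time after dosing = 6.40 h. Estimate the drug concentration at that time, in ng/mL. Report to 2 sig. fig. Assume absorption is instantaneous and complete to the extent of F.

1200 ng/mL

Amount reaching circulation = F × Dose = 0.15 × 1350 = 202.5 mg
C₀ = F·Dose / Vd = 202.5 / 110 = 1.841 mg/L
k = ln2 / t½ = 0.693147 / 9.56 = 0.07250 h⁻¹
C = C₀ · e^(−k·t) = 1.841 × e^(−0.07250 × 6.40)
  = 1.841 × 0.6288 = 1.158 mg/L
Convert: 1.158 mg/L × 1000 = 1158 ng/mL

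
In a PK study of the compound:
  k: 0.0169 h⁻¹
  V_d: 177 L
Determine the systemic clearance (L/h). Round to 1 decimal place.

CL = k × Vd = 0.0169 × 177 = 2.991 L/h

3.0 L/h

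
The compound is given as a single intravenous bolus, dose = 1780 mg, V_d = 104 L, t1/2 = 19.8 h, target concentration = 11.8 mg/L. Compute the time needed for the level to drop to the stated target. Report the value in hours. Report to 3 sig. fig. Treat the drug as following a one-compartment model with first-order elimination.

10.6 h

C₀ = Dose / Vd = 1780 / 104 = 17.12 mg/L
k = ln2 / t½ = 0.693147 / 19.8 = 0.03501 h⁻¹
t = ln(C₀ / C) / k = ln(17.12 / 11.8) / 0.03501
  = ln(1.451) / 0.03501 = 0.3723 / 0.03501 = 10.63 h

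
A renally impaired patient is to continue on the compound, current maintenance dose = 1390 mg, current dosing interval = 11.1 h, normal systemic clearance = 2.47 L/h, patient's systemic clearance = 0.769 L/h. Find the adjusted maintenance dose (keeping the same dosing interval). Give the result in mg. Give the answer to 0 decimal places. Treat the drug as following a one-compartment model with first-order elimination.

433 mg

To keep the same average steady-state level, dosing rate must scale with clearance.
CL ratio = 0.769 / 2.47 = 0.3113
New dose (same interval) = 1390 × 0.3113 = 432.7 mg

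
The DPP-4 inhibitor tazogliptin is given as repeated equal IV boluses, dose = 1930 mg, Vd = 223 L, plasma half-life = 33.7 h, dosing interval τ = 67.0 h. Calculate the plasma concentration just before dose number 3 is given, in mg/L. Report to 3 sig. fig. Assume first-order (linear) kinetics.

C₀ per dose = Dose / Vd = 1930 / 223 = 8.655 mg/L
k = ln2 / t½ = 0.693147 / 33.7 = 0.02057 h⁻¹
Fraction remaining after one interval: r = e^(−kτ) = e^(−0.02057 × 67.0) = 0.2520
Before dose 3, 2 doses have been given (aged 1τ, 2τ).
C_trough = C₀ × (r + r²) = 8.655 × (0.2520 + 0.06350) = 2.731 mg/L

2.73 mg/L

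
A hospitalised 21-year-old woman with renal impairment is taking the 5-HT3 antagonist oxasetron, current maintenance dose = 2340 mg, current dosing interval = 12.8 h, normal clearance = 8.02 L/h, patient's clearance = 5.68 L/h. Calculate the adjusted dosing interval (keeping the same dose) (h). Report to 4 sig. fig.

18.07 h

To keep the same average steady-state level, dosing rate must scale with clearance.
CL ratio = 5.68 / 8.02 = 0.7082
New interval (same dose) = 12.8 / 0.7082 = 18.07 h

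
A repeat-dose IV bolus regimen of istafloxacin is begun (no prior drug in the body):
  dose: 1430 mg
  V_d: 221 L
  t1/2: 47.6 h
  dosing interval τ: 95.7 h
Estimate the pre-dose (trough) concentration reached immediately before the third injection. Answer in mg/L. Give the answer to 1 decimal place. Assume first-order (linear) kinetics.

2.0 mg/L

C₀ per dose = Dose / Vd = 1430 / 221 = 6.471 mg/L
k = ln2 / t½ = 0.693147 / 47.6 = 0.01456 h⁻¹
Fraction remaining after one interval: r = e^(−kτ) = e^(−0.01456 × 95.7) = 0.2482
Before dose 3, 2 doses have been given (aged 1τ, 2τ).
C_trough = C₀ × (r + r²) = 6.471 × (0.2482 + 0.06160) = 2.005 mg/L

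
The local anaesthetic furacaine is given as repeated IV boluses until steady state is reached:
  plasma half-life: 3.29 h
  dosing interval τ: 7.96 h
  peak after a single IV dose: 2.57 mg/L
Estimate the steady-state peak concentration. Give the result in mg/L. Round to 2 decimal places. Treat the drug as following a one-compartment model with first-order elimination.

3.16 mg/L

k = ln2 / t½ = 0.693147 / 3.29 = 0.2107 h⁻¹
e^(−kτ) = e^(−0.2107 × 7.96) = 0.1869
Accumulation ratio R = 1 / (1 − e^(−kτ)) = 1 / (1 − 0.1869) = 1.230
Steady-state peak = C₀ × R = 2.57 × 1.230 = 3.161 mg/L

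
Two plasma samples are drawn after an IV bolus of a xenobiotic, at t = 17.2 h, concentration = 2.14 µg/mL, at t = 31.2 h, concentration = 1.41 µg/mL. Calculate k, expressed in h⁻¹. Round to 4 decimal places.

0.0298 h⁻¹

k = ln(C₁/C₂) / (t₂ − t₁) = ln(2.14/1.41) / (31.2 − 17.2)
  = 0.4172 / 14.00 = 0.02980 h⁻¹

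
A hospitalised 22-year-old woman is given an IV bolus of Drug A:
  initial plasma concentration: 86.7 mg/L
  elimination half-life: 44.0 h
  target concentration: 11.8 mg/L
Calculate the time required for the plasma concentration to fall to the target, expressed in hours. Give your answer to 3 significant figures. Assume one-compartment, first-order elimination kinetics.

k = ln2 / t½ = 0.693147 / 44.0 = 0.01575 h⁻¹
t = ln(C₀ / C) / k = ln(86.70 / 11.8) / 0.01575
  = ln(7.347) / 0.01575 = 1.994 / 0.01575 = 126.6 h

127 h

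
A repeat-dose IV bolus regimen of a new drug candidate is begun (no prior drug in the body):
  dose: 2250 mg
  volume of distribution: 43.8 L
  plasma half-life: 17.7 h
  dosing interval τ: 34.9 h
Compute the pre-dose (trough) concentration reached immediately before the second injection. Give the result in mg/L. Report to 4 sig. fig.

13.10 mg/L

C₀ per dose = Dose / Vd = 2250 / 43.8 = 51.37 mg/L
k = ln2 / t½ = 0.693147 / 17.7 = 0.03916 h⁻¹
Fraction remaining after one interval: r = e^(−kτ) = e^(−0.03916 × 34.9) = 0.2550
Before dose 2, 1 dose has been given (aged 1τ).
C_trough = C₀ × r = 51.37 × 0.2550 = 13.10 mg/L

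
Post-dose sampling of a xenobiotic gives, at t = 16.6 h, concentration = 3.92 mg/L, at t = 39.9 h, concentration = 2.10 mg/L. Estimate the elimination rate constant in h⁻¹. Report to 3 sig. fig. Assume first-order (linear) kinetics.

0.0268 h⁻¹

k = ln(C₁/C₂) / (t₂ − t₁) = ln(3.92/2.10) / (39.9 − 16.6)
  = 0.6242 / 23.30 = 0.02679 h⁻¹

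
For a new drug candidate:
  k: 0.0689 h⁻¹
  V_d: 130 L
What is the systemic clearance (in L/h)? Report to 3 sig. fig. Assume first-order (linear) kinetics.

8.96 L/h

CL = k × Vd = 0.0689 × 130 = 8.957 L/h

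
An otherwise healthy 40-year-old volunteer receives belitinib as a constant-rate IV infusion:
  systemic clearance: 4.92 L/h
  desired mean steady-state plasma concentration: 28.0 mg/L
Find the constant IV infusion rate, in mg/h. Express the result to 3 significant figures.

At steady state, infusion rate R₀ = Css × CL = 28.0 × 4.920 = 137.8 mg/h

138 mg/h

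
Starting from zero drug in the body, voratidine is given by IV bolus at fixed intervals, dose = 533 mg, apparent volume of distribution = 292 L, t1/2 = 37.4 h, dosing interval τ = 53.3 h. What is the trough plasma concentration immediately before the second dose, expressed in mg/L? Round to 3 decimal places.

0.680 mg/L

C₀ per dose = Dose / Vd = 533 / 292 = 1.825 mg/L
k = ln2 / t½ = 0.693147 / 37.4 = 0.01853 h⁻¹
Fraction remaining after one interval: r = e^(−kτ) = e^(−0.01853 × 53.3) = 0.3725
Before dose 2, 1 dose has been given (aged 1τ).
C_trough = C₀ × r = 1.825 × 0.3725 = 0.6798 mg/L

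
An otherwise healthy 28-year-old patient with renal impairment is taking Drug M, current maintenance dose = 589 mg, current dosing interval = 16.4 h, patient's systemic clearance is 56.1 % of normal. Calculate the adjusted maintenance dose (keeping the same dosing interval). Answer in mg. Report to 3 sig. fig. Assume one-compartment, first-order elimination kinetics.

To keep the same average steady-state level, dosing rate must scale with clearance.
CL ratio = 56.1 / 100 = 0.5610
New dose (same interval) = 589 × 0.5610 = 330.4 mg

330 mg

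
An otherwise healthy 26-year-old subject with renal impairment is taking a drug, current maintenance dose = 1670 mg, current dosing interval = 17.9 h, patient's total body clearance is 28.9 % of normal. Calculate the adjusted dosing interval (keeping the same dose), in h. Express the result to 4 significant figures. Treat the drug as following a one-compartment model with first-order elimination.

To keep the same average steady-state level, dosing rate must scale with clearance.
CL ratio = 28.9 / 100 = 0.2890
New interval (same dose) = 17.9 / 0.2890 = 61.94 h

61.94 h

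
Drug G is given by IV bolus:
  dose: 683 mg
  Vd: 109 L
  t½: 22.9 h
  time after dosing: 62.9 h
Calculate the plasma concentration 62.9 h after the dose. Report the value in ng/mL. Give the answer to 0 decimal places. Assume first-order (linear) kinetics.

934 ng/mL

C₀ = Dose / Vd = 683.0 / 109 = 6.266 mg/L
k = ln2 / t½ = 0.693147 / 22.9 = 0.03027 h⁻¹
C = C₀ · e^(−k·t) = 6.266 × e^(−0.03027 × 62.9)
  = 6.266 × 0.1490 = 0.9336 mg/L
Convert: 0.9336 mg/L × 1000 = 933.6 ng/mL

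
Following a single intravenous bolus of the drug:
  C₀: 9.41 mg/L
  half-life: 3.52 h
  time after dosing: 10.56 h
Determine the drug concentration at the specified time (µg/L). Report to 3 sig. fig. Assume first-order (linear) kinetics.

1180 µg/L

k = ln2 / t½ = 0.693147 / 3.52 = 0.1969 h⁻¹
t / t½ = 10.56 / 3.52 = 3 half-lives
C = C₀ × (1/2)^3 = 9.410 × 0.1250 = 1.176 mg/L
Convert: 1.176 mg/L × 1000 = 1176 µg/L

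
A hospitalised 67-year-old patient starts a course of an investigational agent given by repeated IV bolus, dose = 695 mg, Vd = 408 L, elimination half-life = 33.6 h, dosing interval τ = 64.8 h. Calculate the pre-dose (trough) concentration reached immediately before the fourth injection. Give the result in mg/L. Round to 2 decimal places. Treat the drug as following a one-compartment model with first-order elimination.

0.60 mg/L

C₀ per dose = Dose / Vd = 695 / 408 = 1.703 mg/L
k = ln2 / t½ = 0.693147 / 33.6 = 0.02063 h⁻¹
Fraction remaining after one interval: r = e^(−kτ) = e^(−0.02063 × 64.8) = 0.2627
Before dose 4, 3 doses have been given (aged 1τ, 2τ, 3τ).
C_trough = C₀ × (r + r² + … + r^3) = C₀ × r(1−r^3)/(1−r)
        = 1.703 × 0.2627 × (1 − 0.01813) / (1 − 0.2627) = 0.5958 mg/L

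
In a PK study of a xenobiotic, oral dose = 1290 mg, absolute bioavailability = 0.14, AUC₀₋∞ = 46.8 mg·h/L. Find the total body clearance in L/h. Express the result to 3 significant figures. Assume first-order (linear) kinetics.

3.86 L/h

CL = F·Dose / AUC = 0.14 × 1290 / 46.8 = 3.859 L/h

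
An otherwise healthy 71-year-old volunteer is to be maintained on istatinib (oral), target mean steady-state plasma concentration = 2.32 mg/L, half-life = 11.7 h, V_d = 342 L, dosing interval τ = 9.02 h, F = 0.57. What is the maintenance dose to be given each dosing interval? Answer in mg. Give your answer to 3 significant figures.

744 mg

k = ln2 / t½ = 0.693147 / 11.7 = 0.05924 h⁻¹
CL = k × Vd = 0.05924 × 342 = 20.26 L/h
At steady state, F × (Dose/τ) = Css × CL.
Dose = Css × CL × τ / F = 2.32 × 20.26 × 9.02 / 0.57 = 743.8 mg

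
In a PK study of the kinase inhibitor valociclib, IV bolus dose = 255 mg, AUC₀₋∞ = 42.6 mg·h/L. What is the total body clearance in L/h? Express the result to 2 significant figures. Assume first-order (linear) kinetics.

CL = Dose / AUC = 255 / 42.6 = 5.986 L/h

6.0 L/h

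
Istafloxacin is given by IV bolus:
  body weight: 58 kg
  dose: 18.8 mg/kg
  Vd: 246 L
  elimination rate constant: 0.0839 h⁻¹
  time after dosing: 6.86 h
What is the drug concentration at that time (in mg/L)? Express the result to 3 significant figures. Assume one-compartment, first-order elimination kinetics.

2.49 mg/L

Total dose = 18.8 × 58 = 1090 mg
C₀ = Dose / Vd = 1090 / 246 = 4.431 mg/L
C = C₀ · e^(−k·t) = 4.431 × e^(−0.08390 × 6.86)
  = 4.431 × 0.5624 = 2.492 mg/L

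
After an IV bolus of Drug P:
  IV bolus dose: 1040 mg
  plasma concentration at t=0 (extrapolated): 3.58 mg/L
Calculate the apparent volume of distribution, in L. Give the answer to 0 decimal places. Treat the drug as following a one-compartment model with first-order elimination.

Vd = Dose / C₀ = 1040 / 3.58 = 290.5 L

291 L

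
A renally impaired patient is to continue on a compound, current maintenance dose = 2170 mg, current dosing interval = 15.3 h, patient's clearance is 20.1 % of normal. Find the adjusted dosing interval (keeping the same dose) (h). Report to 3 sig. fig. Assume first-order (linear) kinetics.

To keep the same average steady-state level, dosing rate must scale with clearance.
CL ratio = 20.1 / 100 = 0.2010
New interval (same dose) = 15.3 / 0.2010 = 76.12 h

76.1 h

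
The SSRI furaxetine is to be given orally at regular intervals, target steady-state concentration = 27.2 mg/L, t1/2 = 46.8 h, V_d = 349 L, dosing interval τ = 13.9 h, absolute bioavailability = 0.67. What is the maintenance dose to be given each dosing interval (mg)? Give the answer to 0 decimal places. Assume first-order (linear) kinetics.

k = ln2 / t½ = 0.693147 / 46.8 = 0.01481 h⁻¹
CL = k × Vd = 0.01481 × 349 = 5.169 L/h
At steady state, F × (Dose/τ) = Css × CL.
Dose = Css × CL × τ / F = 27.2 × 5.169 × 13.9 / 0.67 = 2917 mg

2917 mg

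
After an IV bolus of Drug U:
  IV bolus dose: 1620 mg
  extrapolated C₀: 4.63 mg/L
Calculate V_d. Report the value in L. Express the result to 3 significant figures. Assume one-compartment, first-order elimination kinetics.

350 L

Vd = Dose / C₀ = 1620 / 4.63 = 349.9 L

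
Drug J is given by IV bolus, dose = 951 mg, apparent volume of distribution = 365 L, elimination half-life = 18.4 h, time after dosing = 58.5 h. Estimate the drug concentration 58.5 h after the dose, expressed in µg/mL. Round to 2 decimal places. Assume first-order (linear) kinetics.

C₀ = Dose / Vd = 951.0 / 365 = 2.605 mg/L
k = ln2 / t½ = 0.693147 / 18.4 = 0.03767 h⁻¹
C = C₀ · e^(−k·t) = 2.605 × e^(−0.03767 × 58.5)
  = 2.605 × 0.1104 = 0.2876 mg/L
(0.2876 mg/L = 0.2876 µg/mL)

0.29 µg/mL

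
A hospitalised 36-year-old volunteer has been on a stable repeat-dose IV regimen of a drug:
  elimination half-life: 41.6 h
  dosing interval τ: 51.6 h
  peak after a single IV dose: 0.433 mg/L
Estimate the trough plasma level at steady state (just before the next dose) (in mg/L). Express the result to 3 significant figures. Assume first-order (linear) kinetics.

k = ln2 / t½ = 0.693147 / 41.6 = 0.01666 h⁻¹
e^(−kτ) = e^(−0.01666 × 51.6) = 0.4233
Accumulation ratio R = 1 / (1 − e^(−kτ)) = 1 / (1 − 0.4233) = 1.734
Steady-state trough = C₀ × R × e^(−kτ) = 0.433 × 1.734 × 0.4233 = 0.3178 mg/L

0.318 mg/L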